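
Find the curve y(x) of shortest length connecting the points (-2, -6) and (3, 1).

Arc-length functional: J[y] = ∫ sqrt(1 + (y')^2) dx.
Lagrangian L = sqrt(1 + (y')^2) has no explicit y dependence, so ∂L/∂y = 0 and the Euler-Lagrange equation gives
    d/dx( y' / sqrt(1 + (y')^2) ) = 0  ⇒  y' / sqrt(1 + (y')^2) = const.
Hence y' is constant, so y(x) is affine.
Fitting the endpoints (-2, -6) and (3, 1):
    slope m = (1 − (-6)) / (3 − (-2)) = 7/5,
    intercept c = (-6) − m·(-2) = -16/5.
Extremal: y(x) = (7/5) x - 16/5.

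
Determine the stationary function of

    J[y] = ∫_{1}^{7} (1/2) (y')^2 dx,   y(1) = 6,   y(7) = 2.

The Lagrangian is L = (1/2) (y')^2.
Compute ∂L/∂y = 0, ∂L/∂y' = y'.
The Euler-Lagrange equation d/dx(∂L/∂y') − ∂L/∂y = 0 reduces to
    y'' = 0.
Its general solution is
    y(x) = A x + B,
with A, B fixed by the endpoint conditions.
Applying the endpoint conditions y(1) = 6 and y(7) = 2: solve A·1 + B = 6 and A·7 + B = 2. Subtracting gives A(7 − 1) = 2 − 6, so A = -2/3, and B = 6 − A·1 = 20/3. Therefore
    y(x) = (-2/3) x + 20/3.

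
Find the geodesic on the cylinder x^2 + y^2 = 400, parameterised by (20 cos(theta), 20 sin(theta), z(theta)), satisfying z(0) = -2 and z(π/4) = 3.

Parameterise the cylinder of radius R = 20 as
    r(θ) = (20 cos θ, 20 sin θ, z(θ)).
The arc-length element is
    ds = sqrt(400 + (dz/dθ)^2) dθ,
so the Lagrangian is L = sqrt(400 + z'^2).
L depends on z' only, not on z or θ, so ∂L/∂z = 0 and
    ∂L/∂z' = z' / sqrt(400 + z'^2).
The Euler-Lagrange equation gives
    d/dθ( z' / sqrt(400 + z'^2) ) = 0,
so z' is constant. Integrating once:
    z(θ) = a θ + b,
a helix on the cylinder (a straight line when the cylinder is unrolled). The constants a, b are determined by the endpoint conditions.
With endpoint conditions z(0) = -2 and z(π/4) = 3: from z(0) = b we get b = -2, and a·π/4 + -2 = 3 gives a = 20/π, so
    z(θ) = (20/π) θ − 2.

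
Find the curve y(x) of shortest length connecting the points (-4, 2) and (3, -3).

Arc-length functional: J[y] = ∫ sqrt(1 + (y')^2) dx.
Lagrangian L = sqrt(1 + (y')^2) has no explicit y dependence, so ∂L/∂y = 0 and the Euler-Lagrange equation gives
    d/dx( y' / sqrt(1 + (y')^2) ) = 0  ⇒  y' / sqrt(1 + (y')^2) = const.
Hence y' is constant, so y(x) is affine.
Fitting the endpoints (-4, 2) and (3, -3):
    slope m = ((-3) − 2) / (3 − (-4)) = -5/7,
    intercept c = 2 − m·(-4) = -6/7.
Extremal: y(x) = (-5/7) x - 6/7.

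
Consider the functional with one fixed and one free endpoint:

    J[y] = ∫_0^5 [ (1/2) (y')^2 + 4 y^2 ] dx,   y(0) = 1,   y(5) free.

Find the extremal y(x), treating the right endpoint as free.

The Lagrangian L = (1/2) (y')^2 + 4 y^2 gives
    ∂L/∂y = 8 y,   ∂L/∂y' = y'.
Euler-Lagrange: y'' − 8 y = 0.
With k = sqrt(8), the general solution is
    y(x) = A cosh(sqrt(8) x) + B sinh(sqrt(8) x).
Fixed left endpoint y(0) = 1 ⇒ A = 1.
The right endpoint x = 5 is free, so the natural (transversality) condition is ∂L/∂y' |_{x=5} = 0, i.e. y'(5) = 0.
Compute y'(x) = A k sinh(k x) + B k cosh(k x), so
    y'(5) = A k sinh(k·5) + B k cosh(k·5) = 0
    ⇒ B = −A tanh(k·5) = − tanh(sqrt(8)·5).
Therefore the extremal is
    y(x) = cosh(sqrt(8) x) − tanh(sqrt(8)·5) sinh(sqrt(8) x).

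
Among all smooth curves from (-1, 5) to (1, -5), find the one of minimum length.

Arc-length functional: J[y] = ∫ sqrt(1 + (y')^2) dx.
Lagrangian L = sqrt(1 + (y')^2) has no explicit y dependence, so ∂L/∂y = 0 and the Euler-Lagrange equation gives
    d/dx( y' / sqrt(1 + (y')^2) ) = 0  ⇒  y' / sqrt(1 + (y')^2) = const.
Hence y' is constant, so y(x) is affine.
Fitting the endpoints (-1, 5) and (1, -5):
    slope m = ((-5) − 5) / (1 − (-1)) = -5,
    intercept c = 5 − m·(-1) = 0.
Extremal: y(x) = -5 x.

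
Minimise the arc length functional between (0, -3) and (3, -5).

Arc-length functional: J[y] = ∫ sqrt(1 + (y')^2) dx.
Lagrangian L = sqrt(1 + (y')^2) has no explicit y dependence, so ∂L/∂y = 0 and the Euler-Lagrange equation gives
    d/dx( y' / sqrt(1 + (y')^2) ) = 0  ⇒  y' / sqrt(1 + (y')^2) = const.
Hence y' is constant, so y(x) is affine.
Fitting the endpoints (0, -3) and (3, -5):
    slope m = ((-5) − (-3)) / (3 − 0) = -2/3,
    intercept c = (-3) − m·0 = -3.
Extremal: y(x) = (-2/3) x - 3.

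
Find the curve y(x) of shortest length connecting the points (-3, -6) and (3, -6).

Arc-length functional: J[y] = ∫ sqrt(1 + (y')^2) dx.
Lagrangian L = sqrt(1 + (y')^2) has no explicit y dependence, so ∂L/∂y = 0 and the Euler-Lagrange equation gives
    d/dx( y' / sqrt(1 + (y')^2) ) = 0  ⇒  y' / sqrt(1 + (y')^2) = const.
Hence y' is constant, so y(x) is affine.
Fitting the endpoints (-3, -6) and (3, -6):
    slope m = ((-6) − (-6)) / (3 − (-3)) = 0,
    intercept c = (-6) − m·(-3) = -6.
Extremal: y(x) = -6.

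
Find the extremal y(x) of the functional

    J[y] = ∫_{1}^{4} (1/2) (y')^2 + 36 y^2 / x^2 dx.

The Lagrangian is L = (1/2) (y')^2 + 36 y^2 / x^2.
Compute ∂L/∂y = 72y/x^2, ∂L/∂y' = y'.
The Euler-Lagrange equation d/dx(∂L/∂y') − ∂L/∂y = 0 reduces to
    y'' − 72/x^2 · y = 0  (x > 0).
Its general solution is
    y(x) = A x^9 + B x^(-8),
with A, B fixed by the endpoint conditions.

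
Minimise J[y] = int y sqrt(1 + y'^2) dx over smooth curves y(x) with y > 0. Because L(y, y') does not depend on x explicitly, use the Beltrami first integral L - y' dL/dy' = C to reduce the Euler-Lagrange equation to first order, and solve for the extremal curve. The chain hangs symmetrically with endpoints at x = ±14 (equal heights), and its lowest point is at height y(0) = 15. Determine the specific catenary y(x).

The Lagrangian L(y, y') = y sqrt(1 + y'^2) has no explicit x dependence, so the Beltrami identity applies:
    L − y' ∂L/∂y' = C.
Compute ∂L/∂y' = y · y' / sqrt(1 + y'^2). Then
    L − y' ∂L/∂y'
    = y sqrt(1 + y'^2) − y · y'^2 / sqrt(1 + y'^2)
    = y (1 + y'^2 − y'^2) / sqrt(1 + y'^2)
    = y / sqrt(1 + y'^2) = C.
Squaring gives y^2 = C^2 (1 + y'^2), i.e.
    y'^2 = y^2 / C^2 − 1.
Separating variables,
    dy / sqrt(y^2 − C^2) = dx / C,
and integrating gives arccosh(y / C) = (x − a)/C, so
    y(x) = C cosh((x − a)/C),
the catenary. The constants C and a are fixed by the two endpoint conditions (and, for the hanging-chain problem, the length constraint selects C).
Now fit the given data. The endpoints x = ±14 are symmetric at equal height, so the catenary is even about its minimum: a = 0 and y(x) = C cosh(x/C). The lowest point is y(0) = C cosh(0) = C, and we are told y(0) = 15, so C = 15. Therefore
    y(x) = 15 cosh(x/15),
and at the endpoints
    y(±14) = 15 cosh(14/15).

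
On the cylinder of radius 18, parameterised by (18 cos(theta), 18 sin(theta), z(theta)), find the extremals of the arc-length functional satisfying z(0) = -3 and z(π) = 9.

Parameterise the cylinder of radius R = 18 as
    r(θ) = (18 cos θ, 18 sin θ, z(θ)).
The arc-length element is
    ds = sqrt(324 + (dz/dθ)^2) dθ,
so the Lagrangian is L = sqrt(324 + z'^2).
L depends on z' only, not on z or θ, so ∂L/∂z = 0 and
    ∂L/∂z' = z' / sqrt(324 + z'^2).
The Euler-Lagrange equation gives
    d/dθ( z' / sqrt(324 + z'^2) ) = 0,
so z' is constant. Integrating once:
    z(θ) = a θ + b,
a helix on the cylinder (a straight line when the cylinder is unrolled). The constants a, b are determined by the endpoint conditions.
With endpoint conditions z(0) = -3 and z(π) = 9: from z(0) = b we get b = -3, and a·π + -3 = 9 gives a = 12/π, so
    z(θ) = (12/π) θ − 3.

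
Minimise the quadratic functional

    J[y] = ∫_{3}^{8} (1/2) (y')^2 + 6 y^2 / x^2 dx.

The Lagrangian is L = (1/2) (y')^2 + 6 y^2 / x^2.
Compute ∂L/∂y = 12y/x^2, ∂L/∂y' = y'.
The Euler-Lagrange equation d/dx(∂L/∂y') − ∂L/∂y = 0 reduces to
    y'' − 12/x^2 · y = 0  (x > 0).
Its general solution is
    y(x) = A x^4 + B x^(-3),
with A, B fixed by the endpoint conditions.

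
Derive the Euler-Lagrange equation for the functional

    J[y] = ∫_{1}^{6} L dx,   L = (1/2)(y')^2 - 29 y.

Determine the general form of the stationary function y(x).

The Lagrangian is L = (1/2)(y')^2 - 29 y.
∂L/∂y = -29.
∂L/∂y' = y'.
The Euler-Lagrange equation d/dx(∂L/∂y') − ∂L/∂y = 0 becomes:
    y'' + 29 = 0
General solution: y(x) = -(29/2) x^2 + A x + B, where A and B are arbitrary constants fixed by the endpoint conditions.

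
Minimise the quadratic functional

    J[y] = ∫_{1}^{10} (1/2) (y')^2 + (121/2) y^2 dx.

The Lagrangian is L = (1/2) (y')^2 + (121/2) y^2.
Compute ∂L/∂y = 121y, ∂L/∂y' = y'.
The Euler-Lagrange equation d/dx(∂L/∂y') − ∂L/∂y = 0 reduces to
    y'' − 121 y = 0.
Its general solution is
    y(x) = A e^(11x) + B e^(−11x),
with A, B fixed by the endpoint conditions.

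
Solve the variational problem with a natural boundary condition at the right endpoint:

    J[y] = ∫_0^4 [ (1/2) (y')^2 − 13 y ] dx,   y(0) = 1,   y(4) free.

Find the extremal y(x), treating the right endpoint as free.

The Lagrangian L = (1/2) (y')^2 − 13 y gives
    ∂L/∂y = −13,   ∂L/∂y' = y'.
Euler-Lagrange: d/dx(y') − (−13) = 0, i.e. y'' + 13 = 0, so
    y(x) = −(13/2) x^2 + C1 x + C2.
Fixed left endpoint y(0) = 1 ⇒ C2 = 1.
The right endpoint x = 4 is free, so the natural (transversality) condition is ∂L/∂y' |_{x=4} = 0, i.e. y'(4) = 0.
Compute y'(x) = −13 x + C1, so y'(4) = −52 + C1 = 0 ⇒ C1 = 52.
Therefore the extremal is
    y(x) = −(13/2) x^2 + 52 x + 1.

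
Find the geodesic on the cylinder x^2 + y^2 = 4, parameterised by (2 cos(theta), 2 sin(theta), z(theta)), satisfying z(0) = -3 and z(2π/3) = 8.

Parameterise the cylinder of radius R = 2 as
    r(θ) = (2 cos θ, 2 sin θ, z(θ)).
The arc-length element is
    ds = sqrt(4 + (dz/dθ)^2) dθ,
so the Lagrangian is L = sqrt(4 + z'^2).
L depends on z' only, not on z or θ, so ∂L/∂z = 0 and
    ∂L/∂z' = z' / sqrt(4 + z'^2).
The Euler-Lagrange equation gives
    d/dθ( z' / sqrt(4 + z'^2) ) = 0,
so z' is constant. Integrating once:
    z(θ) = a θ + b,
a helix on the cylinder (a straight line when the cylinder is unrolled). The constants a, b are determined by the endpoint conditions.
With endpoint conditions z(0) = -3 and z(2π/3) = 8: from z(0) = b we get b = -3, and a·2π/3 + -3 = 8 gives a = 33/(2π), so
    z(θ) = (33/(2π)) θ − 3.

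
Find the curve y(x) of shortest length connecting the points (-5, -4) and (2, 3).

Arc-length functional: J[y] = ∫ sqrt(1 + (y')^2) dx.
Lagrangian L = sqrt(1 + (y')^2) has no explicit y dependence, so ∂L/∂y = 0 and the Euler-Lagrange equation gives
    d/dx( y' / sqrt(1 + (y')^2) ) = 0  ⇒  y' / sqrt(1 + (y')^2) = const.
Hence y' is constant, so y(x) is affine.
Fitting the endpoints (-5, -4) and (2, 3):
    slope m = (3 − (-4)) / (2 − (-5)) = 1,
    intercept c = (-4) − m·(-5) = 1.
Extremal: y(x) = x + 1.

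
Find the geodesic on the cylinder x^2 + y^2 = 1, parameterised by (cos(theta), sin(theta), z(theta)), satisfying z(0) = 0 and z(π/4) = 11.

Parameterise the cylinder of radius R = 1 as
    r(θ) = (cos θ, sin θ, z(θ)).
The arc-length element is
    ds = sqrt(1 + (dz/dθ)^2) dθ,
so the Lagrangian is L = sqrt(1 + z'^2).
L depends on z' only, not on z or θ, so ∂L/∂z = 0 and
    ∂L/∂z' = z' / sqrt(1 + z'^2).
The Euler-Lagrange equation gives
    d/dθ( z' / sqrt(1 + z'^2) ) = 0,
so z' is constant. Integrating once:
    z(θ) = a θ + b,
a helix on the cylinder (a straight line when the cylinder is unrolled). The constants a, b are determined by the endpoint conditions.
With endpoint conditions z(0) = 0 and z(π/4) = 11: from z(0) = b we get b = 0, and a·π/4 + 0 = 11 gives a = 44/π, so
    z(θ) = (44/π) θ.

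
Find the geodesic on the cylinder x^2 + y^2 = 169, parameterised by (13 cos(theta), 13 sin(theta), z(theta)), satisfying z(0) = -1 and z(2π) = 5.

Parameterise the cylinder of radius R = 13 as
    r(θ) = (13 cos θ, 13 sin θ, z(θ)).
The arc-length element is
    ds = sqrt(169 + (dz/dθ)^2) dθ,
so the Lagrangian is L = sqrt(169 + z'^2).
L depends on z' only, not on z or θ, so ∂L/∂z = 0 and
    ∂L/∂z' = z' / sqrt(169 + z'^2).
The Euler-Lagrange equation gives
    d/dθ( z' / sqrt(169 + z'^2) ) = 0,
so z' is constant. Integrating once:
    z(θ) = a θ + b,
a helix on the cylinder (a straight line when the cylinder is unrolled). The constants a, b are determined by the endpoint conditions.
With endpoint conditions z(0) = -1 and z(2π) = 5: from z(0) = b we get b = -1, and a·2π + -1 = 5 gives a = 3/π, so
    z(θ) = (3/π) θ − 1.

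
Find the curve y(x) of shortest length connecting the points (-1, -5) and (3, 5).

Arc-length functional: J[y] = ∫ sqrt(1 + (y')^2) dx.
Lagrangian L = sqrt(1 + (y')^2) has no explicit y dependence, so ∂L/∂y = 0 and the Euler-Lagrange equation gives
    d/dx( y' / sqrt(1 + (y')^2) ) = 0  ⇒  y' / sqrt(1 + (y')^2) = const.
Hence y' is constant, so y(x) is affine.
Fitting the endpoints (-1, -5) and (3, 5):
    slope m = (5 − (-5)) / (3 − (-1)) = 5/2,
    intercept c = (-5) − m·(-1) = -5/2.
Extremal: y(x) = (5/2) x - 5/2.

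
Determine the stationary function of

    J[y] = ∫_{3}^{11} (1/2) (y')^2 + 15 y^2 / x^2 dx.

The Lagrangian is L = (1/2) (y')^2 + 15 y^2 / x^2.
Compute ∂L/∂y = 30y/x^2, ∂L/∂y' = y'.
The Euler-Lagrange equation d/dx(∂L/∂y') − ∂L/∂y = 0 reduces to
    y'' − 30/x^2 · y = 0  (x > 0).
Its general solution is
    y(x) = A x^6 + B x^(-5),
with A, B fixed by the endpoint conditions.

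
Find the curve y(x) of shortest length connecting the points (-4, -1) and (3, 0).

Arc-length functional: J[y] = ∫ sqrt(1 + (y')^2) dx.
Lagrangian L = sqrt(1 + (y')^2) has no explicit y dependence, so ∂L/∂y = 0 and the Euler-Lagrange equation gives
    d/dx( y' / sqrt(1 + (y')^2) ) = 0  ⇒  y' / sqrt(1 + (y')^2) = const.
Hence y' is constant, so y(x) is affine.
Fitting the endpoints (-4, -1) and (3, 0):
    slope m = (0 − (-1)) / (3 − (-4)) = 1/7,
    intercept c = (-1) − m·(-4) = -3/7.
Extremal: y(x) = (1/7) x - 3/7.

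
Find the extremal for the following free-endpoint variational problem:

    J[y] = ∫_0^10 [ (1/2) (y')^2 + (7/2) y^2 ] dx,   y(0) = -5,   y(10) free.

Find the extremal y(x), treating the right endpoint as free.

The Lagrangian L = (1/2) (y')^2 + (7/2) y^2 gives
    ∂L/∂y = 7 y,   ∂L/∂y' = y'.
Euler-Lagrange: y'' − 7 y = 0.
With k = sqrt(7), the general solution is
    y(x) = A cosh(sqrt(7) x) + B sinh(sqrt(7) x).
Fixed left endpoint y(0) = -5 ⇒ A = -5.
The right endpoint x = 10 is free, so the natural (transversality) condition is ∂L/∂y' |_{x=10} = 0, i.e. y'(10) = 0.
Compute y'(x) = A k sinh(k x) + B k cosh(k x), so
    y'(10) = A k sinh(k·10) + B k cosh(k·10) = 0
    ⇒ B = −A tanh(k·10) = 5 tanh(sqrt(7)·10).
Therefore the extremal is
    y(x) = −5 cosh(sqrt(7) x) + 5 tanh(sqrt(7)·10) sinh(sqrt(7) x).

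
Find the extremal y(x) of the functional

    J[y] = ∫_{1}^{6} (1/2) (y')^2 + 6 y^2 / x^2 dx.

The Lagrangian is L = (1/2) (y')^2 + 6 y^2 / x^2.
Compute ∂L/∂y = 12y/x^2, ∂L/∂y' = y'.
The Euler-Lagrange equation d/dx(∂L/∂y') − ∂L/∂y = 0 reduces to
    y'' − 12/x^2 · y = 0  (x > 0).
Its general solution is
    y(x) = A x^4 + B x^(-3),
with A, B fixed by the endpoint conditions.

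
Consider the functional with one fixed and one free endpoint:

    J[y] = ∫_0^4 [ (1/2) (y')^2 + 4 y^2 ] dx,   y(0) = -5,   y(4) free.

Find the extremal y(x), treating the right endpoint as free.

The Lagrangian L = (1/2) (y')^2 + 4 y^2 gives
    ∂L/∂y = 8 y,   ∂L/∂y' = y'.
Euler-Lagrange: y'' − 8 y = 0.
With k = sqrt(8), the general solution is
    y(x) = A cosh(sqrt(8) x) + B sinh(sqrt(8) x).
Fixed left endpoint y(0) = -5 ⇒ A = -5.
The right endpoint x = 4 is free, so the natural (transversality) condition is ∂L/∂y' |_{x=4} = 0, i.e. y'(4) = 0.
Compute y'(x) = A k sinh(k x) + B k cosh(k x), so
    y'(4) = A k sinh(k·4) + B k cosh(k·4) = 0
    ⇒ B = −A tanh(k·4) = 5 tanh(sqrt(8)·4).
Therefore the extremal is
    y(x) = −5 cosh(sqrt(8) x) + 5 tanh(sqrt(8)·4) sinh(sqrt(8) x).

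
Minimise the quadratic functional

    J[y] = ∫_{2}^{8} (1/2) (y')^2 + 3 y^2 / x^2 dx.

The Lagrangian is L = (1/2) (y')^2 + 3 y^2 / x^2.
Compute ∂L/∂y = 6y/x^2, ∂L/∂y' = y'.
The Euler-Lagrange equation d/dx(∂L/∂y') − ∂L/∂y = 0 reduces to
    y'' − 6/x^2 · y = 0  (x > 0).
Its general solution is
    y(x) = A x^3 + B x^(-2),
with A, B fixed by the endpoint conditions.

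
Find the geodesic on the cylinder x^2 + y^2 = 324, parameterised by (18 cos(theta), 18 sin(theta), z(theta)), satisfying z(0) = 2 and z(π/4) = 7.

Parameterise the cylinder of radius R = 18 as
    r(θ) = (18 cos θ, 18 sin θ, z(θ)).
The arc-length element is
    ds = sqrt(324 + (dz/dθ)^2) dθ,
so the Lagrangian is L = sqrt(324 + z'^2).
L depends on z' only, not on z or θ, so ∂L/∂z = 0 and
    ∂L/∂z' = z' / sqrt(324 + z'^2).
The Euler-Lagrange equation gives
    d/dθ( z' / sqrt(324 + z'^2) ) = 0,
so z' is constant. Integrating once:
    z(θ) = a θ + b,
a helix on the cylinder (a straight line when the cylinder is unrolled). The constants a, b are determined by the endpoint conditions.
With endpoint conditions z(0) = 2 and z(π/4) = 7: from z(0) = b we get b = 2, and a·π/4 + 2 = 7 gives a = 20/π, so
    z(θ) = (20/π) θ + 2.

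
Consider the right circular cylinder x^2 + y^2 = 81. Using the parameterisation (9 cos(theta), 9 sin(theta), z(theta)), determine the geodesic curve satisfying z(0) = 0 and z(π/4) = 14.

Parameterise the cylinder of radius R = 9 as
    r(θ) = (9 cos θ, 9 sin θ, z(θ)).
The arc-length element is
    ds = sqrt(81 + (dz/dθ)^2) dθ,
so the Lagrangian is L = sqrt(81 + z'^2).
L depends on z' only, not on z or θ, so ∂L/∂z = 0 and
    ∂L/∂z' = z' / sqrt(81 + z'^2).
The Euler-Lagrange equation gives
    d/dθ( z' / sqrt(81 + z'^2) ) = 0,
so z' is constant. Integrating once:
    z(θ) = a θ + b,
a helix on the cylinder (a straight line when the cylinder is unrolled). The constants a, b are determined by the endpoint conditions.
With endpoint conditions z(0) = 0 and z(π/4) = 14: from z(0) = b we get b = 0, and a·π/4 + 0 = 14 gives a = 56/π, so
    z(θ) = (56/π) θ.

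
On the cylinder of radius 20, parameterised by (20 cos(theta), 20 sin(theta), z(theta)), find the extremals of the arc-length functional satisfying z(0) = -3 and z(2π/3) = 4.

Parameterise the cylinder of radius R = 20 as
    r(θ) = (20 cos θ, 20 sin θ, z(θ)).
The arc-length element is
    ds = sqrt(400 + (dz/dθ)^2) dθ,
so the Lagrangian is L = sqrt(400 + z'^2).
L depends on z' only, not on z or θ, so ∂L/∂z = 0 and
    ∂L/∂z' = z' / sqrt(400 + z'^2).
The Euler-Lagrange equation gives
    d/dθ( z' / sqrt(400 + z'^2) ) = 0,
so z' is constant. Integrating once:
    z(θ) = a θ + b,
a helix on the cylinder (a straight line when the cylinder is unrolled). The constants a, b are determined by the endpoint conditions.
With endpoint conditions z(0) = -3 and z(2π/3) = 4: from z(0) = b we get b = -3, and a·2π/3 + -3 = 4 gives a = 21/(2π), so
    z(θ) = (21/(2π)) θ − 3.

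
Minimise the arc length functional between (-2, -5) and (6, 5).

Arc-length functional: J[y] = ∫ sqrt(1 + (y')^2) dx.
Lagrangian L = sqrt(1 + (y')^2) has no explicit y dependence, so ∂L/∂y = 0 and the Euler-Lagrange equation gives
    d/dx( y' / sqrt(1 + (y')^2) ) = 0  ⇒  y' / sqrt(1 + (y')^2) = const.
Hence y' is constant, so y(x) is affine.
Fitting the endpoints (-2, -5) and (6, 5):
    slope m = (5 − (-5)) / (6 − (-2)) = 5/4,
    intercept c = (-5) − m·(-2) = -5/2.
Extremal: y(x) = (5/4) x - 5/2.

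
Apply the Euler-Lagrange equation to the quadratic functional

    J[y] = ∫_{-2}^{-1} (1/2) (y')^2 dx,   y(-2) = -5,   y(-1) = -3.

The Lagrangian is L = (1/2) (y')^2.
Compute ∂L/∂y = 0, ∂L/∂y' = y'.
The Euler-Lagrange equation d/dx(∂L/∂y') − ∂L/∂y = 0 reduces to
    y'' = 0.
Its general solution is
    y(x) = A x + B,
with A, B fixed by the endpoint conditions.
Applying the endpoint conditions y(-2) = -5 and y(-1) = -3: solve A·-2 + B = -5 and A·-1 + B = -3. Subtracting gives A(-1 − -2) = -3 − -5, so A = 2, and B = -5 − A·-2 = -1. Therefore
    y(x) = 2 x - 1.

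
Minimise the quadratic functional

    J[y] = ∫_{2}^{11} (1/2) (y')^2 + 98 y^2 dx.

The Lagrangian is L = (1/2) (y')^2 + 98 y^2.
Compute ∂L/∂y = 196y, ∂L/∂y' = y'.
The Euler-Lagrange equation d/dx(∂L/∂y') − ∂L/∂y = 0 reduces to
    y'' − 196 y = 0.
Its general solution is
    y(x) = A e^(14x) + B e^(−14x),
with A, B fixed by the endpoint conditions.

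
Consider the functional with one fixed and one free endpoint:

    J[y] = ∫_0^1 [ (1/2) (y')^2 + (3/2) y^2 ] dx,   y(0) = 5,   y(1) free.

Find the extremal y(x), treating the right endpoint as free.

The Lagrangian L = (1/2) (y')^2 + (3/2) y^2 gives
    ∂L/∂y = 3 y,   ∂L/∂y' = y'.
Euler-Lagrange: y'' − 3 y = 0.
With k = sqrt(3), the general solution is
    y(x) = A cosh(sqrt(3) x) + B sinh(sqrt(3) x).
Fixed left endpoint y(0) = 5 ⇒ A = 5.
The right endpoint x = 1 is free, so the natural (transversality) condition is ∂L/∂y' |_{x=1} = 0, i.e. y'(1) = 0.
Compute y'(x) = A k sinh(k x) + B k cosh(k x), so
    y'(1) = A k sinh(k·1) + B k cosh(k·1) = 0
    ⇒ B = −A tanh(k·1) = − 5 tanh(sqrt(3)·1).
Therefore the extremal is
    y(x) = 5 cosh(sqrt(3) x) − 5 tanh(sqrt(3)·1) sinh(sqrt(3) x).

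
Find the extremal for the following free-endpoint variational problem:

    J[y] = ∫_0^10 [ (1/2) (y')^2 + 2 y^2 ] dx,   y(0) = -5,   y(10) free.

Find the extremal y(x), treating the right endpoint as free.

The Lagrangian L = (1/2) (y')^2 + 2 y^2 gives
    ∂L/∂y = 4 y,   ∂L/∂y' = y'.
Euler-Lagrange: y'' − 4 y = 0.
With k = 2, the general solution is
    y(x) = A cosh(2 x) + B sinh(2 x).
Fixed left endpoint y(0) = -5 ⇒ A = -5.
The right endpoint x = 10 is free, so the natural (transversality) condition is ∂L/∂y' |_{x=10} = 0, i.e. y'(10) = 0.
Compute y'(x) = A k sinh(k x) + B k cosh(k x), so
    y'(10) = A k sinh(k·10) + B k cosh(k·10) = 0
    ⇒ B = −A tanh(k·10) = 5 tanh(2·10).
Therefore the extremal is
    y(x) = −5 cosh(2 x) + 5 tanh(2·10) sinh(2 x).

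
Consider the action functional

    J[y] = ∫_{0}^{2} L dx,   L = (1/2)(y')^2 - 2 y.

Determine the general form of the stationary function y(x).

The Lagrangian is L = (1/2)(y')^2 - 2 y.
∂L/∂y = -2.
∂L/∂y' = y'.
The Euler-Lagrange equation d/dx(∂L/∂y') − ∂L/∂y = 0 becomes:
    y'' + 2 = 0
General solution: y(x) = -x^2 + A x + B, where A and B are arbitrary constants fixed by the endpoint conditions.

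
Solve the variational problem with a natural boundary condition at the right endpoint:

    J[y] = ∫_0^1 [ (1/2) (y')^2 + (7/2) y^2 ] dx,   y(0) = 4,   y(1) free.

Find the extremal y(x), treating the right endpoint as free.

The Lagrangian L = (1/2) (y')^2 + (7/2) y^2 gives
    ∂L/∂y = 7 y,   ∂L/∂y' = y'.
Euler-Lagrange: y'' − 7 y = 0.
With k = sqrt(7), the general solution is
    y(x) = A cosh(sqrt(7) x) + B sinh(sqrt(7) x).
Fixed left endpoint y(0) = 4 ⇒ A = 4.
The right endpoint x = 1 is free, so the natural (transversality) condition is ∂L/∂y' |_{x=1} = 0, i.e. y'(1) = 0.
Compute y'(x) = A k sinh(k x) + B k cosh(k x), so
    y'(1) = A k sinh(k·1) + B k cosh(k·1) = 0
    ⇒ B = −A tanh(k·1) = − 4 tanh(sqrt(7)·1).
Therefore the extremal is
    y(x) = 4 cosh(sqrt(7) x) − 4 tanh(sqrt(7)·1) sinh(sqrt(7) x).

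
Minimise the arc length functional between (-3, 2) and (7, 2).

Arc-length functional: J[y] = ∫ sqrt(1 + (y')^2) dx.
Lagrangian L = sqrt(1 + (y')^2) has no explicit y dependence, so ∂L/∂y = 0 and the Euler-Lagrange equation gives
    d/dx( y' / sqrt(1 + (y')^2) ) = 0  ⇒  y' / sqrt(1 + (y')^2) = const.
Hence y' is constant, so y(x) is affine.
Fitting the endpoints (-3, 2) and (7, 2):
    slope m = (2 − 2) / (7 − (-3)) = 0,
    intercept c = 2 − m·(-3) = 2.
Extremal: y(x) = 2.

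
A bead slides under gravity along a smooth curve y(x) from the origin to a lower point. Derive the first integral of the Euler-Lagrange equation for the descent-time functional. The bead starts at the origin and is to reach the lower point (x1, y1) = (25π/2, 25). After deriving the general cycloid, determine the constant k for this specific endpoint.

The Lagrangian L = sqrt((1 + y'^2) / y) has no explicit x dependence, so the Beltrami identity applies:
    L − y' ∂L/∂y' = C.
Compute ∂L/∂y' = y' / sqrt(y (1 + y'^2)).
Substitute:
    sqrt((1 + y'^2)/y) − y'·y' / sqrt(y (1 + y'^2))
    = (1 + y'^2) / sqrt(y (1 + y'^2)) − y'^2 / sqrt(y (1 + y'^2))
    = 1 / sqrt(y (1 + y'^2)) = C.
Squaring and rearranging gives the first integral
    y (1 + y'^2) = 1/C^2 =: k   (constant).
Solving this first-order ODE by the substitution
    y = (k/2)(1 − cos θ)
yields the cycloid parameterisation
    x(θ) = (k/2)(θ − sin θ),   y(θ) = (k/2)(1 − cos θ).
The constant k is fixed by the endpoint condition.
Now fit the given lower endpoint (x1, y1) = (25π/2, 25). At the bottom of the first arch (θ = π), the parametric equations give
    y(π) = (k/2)(1 − cos π) = k,
    x(π) = (k/2)(π − sin π) = kπ/2.
Matching y(π) = 25 gives k = 25, consistent with x(π) = 25π/2. Therefore the specific cycloid is
    x(θ) = (25/2)(θ − sin θ),   y(θ) = (25/2)(1 − cos θ).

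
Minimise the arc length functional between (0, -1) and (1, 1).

Arc-length functional: J[y] = ∫ sqrt(1 + (y')^2) dx.
Lagrangian L = sqrt(1 + (y')^2) has no explicit y dependence, so ∂L/∂y = 0 and the Euler-Lagrange equation gives
    d/dx( y' / sqrt(1 + (y')^2) ) = 0  ⇒  y' / sqrt(1 + (y')^2) = const.
Hence y' is constant, so y(x) is affine.
Fitting the endpoints (0, -1) and (1, 1):
    slope m = (1 − (-1)) / (1 − 0) = 2,
    intercept c = (-1) − m·0 = -1.
Extremal: y(x) = 2 x - 1.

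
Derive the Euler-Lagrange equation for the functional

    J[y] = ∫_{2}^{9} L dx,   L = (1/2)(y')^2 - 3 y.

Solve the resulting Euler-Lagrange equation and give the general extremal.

The Lagrangian is L = (1/2)(y')^2 - 3 y.
∂L/∂y = -3.
∂L/∂y' = y'.
The Euler-Lagrange equation d/dx(∂L/∂y') − ∂L/∂y = 0 becomes:
    y'' + 3 = 0
General solution: y(x) = -(3/2) x^2 + A x + B, where A and B are arbitrary constants fixed by the endpoint conditions.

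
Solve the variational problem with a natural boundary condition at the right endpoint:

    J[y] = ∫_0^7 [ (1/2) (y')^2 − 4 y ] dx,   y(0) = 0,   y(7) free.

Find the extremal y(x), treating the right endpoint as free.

The Lagrangian L = (1/2) (y')^2 − 4 y gives
    ∂L/∂y = −4,   ∂L/∂y' = y'.
Euler-Lagrange: d/dx(y') − (−4) = 0, i.e. y'' + 4 = 0, so
    y(x) = −(4/2) x^2 + C1 x + C2.
Fixed left endpoint y(0) = 0 ⇒ C2 = 0.
The right endpoint x = 7 is free, so the natural (transversality) condition is ∂L/∂y' |_{x=7} = 0, i.e. y'(7) = 0.
Compute y'(x) = −4 x + C1, so y'(7) = −28 + C1 = 0 ⇒ C1 = 28.
Therefore the extremal is
    y(x) = −2 x^2 + 28 x.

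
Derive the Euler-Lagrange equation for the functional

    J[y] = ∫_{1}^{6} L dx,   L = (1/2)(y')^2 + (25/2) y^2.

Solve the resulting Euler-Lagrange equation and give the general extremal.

The Lagrangian is L = (1/2)(y')^2 + (25/2) y^2.
∂L/∂y = 25y.
∂L/∂y' = y'.
The Euler-Lagrange equation d/dx(∂L/∂y') − ∂L/∂y = 0 becomes:
    y'' - 25 y = 0
General solution: y(x) = A e^(5x) + B e^(-5x), where A and B are arbitrary constants fixed by the endpoint conditions.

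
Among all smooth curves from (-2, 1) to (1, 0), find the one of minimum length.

Arc-length functional: J[y] = ∫ sqrt(1 + (y')^2) dx.
Lagrangian L = sqrt(1 + (y')^2) has no explicit y dependence, so ∂L/∂y = 0 and the Euler-Lagrange equation gives
    d/dx( y' / sqrt(1 + (y')^2) ) = 0  ⇒  y' / sqrt(1 + (y')^2) = const.
Hence y' is constant, so y(x) is affine.
Fitting the endpoints (-2, 1) and (1, 0):
    slope m = (0 − 1) / (1 − (-2)) = -1/3,
    intercept c = 1 − m·(-2) = 1/3.
Extremal: y(x) = (-1/3) x + 1/3.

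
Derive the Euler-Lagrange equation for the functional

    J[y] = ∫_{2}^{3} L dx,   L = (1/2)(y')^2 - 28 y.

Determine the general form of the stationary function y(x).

The Lagrangian is L = (1/2)(y')^2 - 28 y.
∂L/∂y = -28.
∂L/∂y' = y'.
The Euler-Lagrange equation d/dx(∂L/∂y') − ∂L/∂y = 0 becomes:
    y'' + 28 = 0
General solution: y(x) = -14 x^2 + A x + B, where A and B are arbitrary constants fixed by the endpoint conditions.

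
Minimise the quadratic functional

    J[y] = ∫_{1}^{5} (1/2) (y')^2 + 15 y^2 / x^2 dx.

The Lagrangian is L = (1/2) (y')^2 + 15 y^2 / x^2.
Compute ∂L/∂y = 30y/x^2, ∂L/∂y' = y'.
The Euler-Lagrange equation d/dx(∂L/∂y') − ∂L/∂y = 0 reduces to
    y'' − 30/x^2 · y = 0  (x > 0).
Its general solution is
    y(x) = A x^6 + B x^(-5),
with A, B fixed by the endpoint conditions.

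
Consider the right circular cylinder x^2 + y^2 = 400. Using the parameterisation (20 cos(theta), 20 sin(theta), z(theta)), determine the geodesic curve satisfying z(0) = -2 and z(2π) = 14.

Parameterise the cylinder of radius R = 20 as
    r(θ) = (20 cos θ, 20 sin θ, z(θ)).
The arc-length element is
    ds = sqrt(400 + (dz/dθ)^2) dθ,
so the Lagrangian is L = sqrt(400 + z'^2).
L depends on z' only, not on z or θ, so ∂L/∂z = 0 and
    ∂L/∂z' = z' / sqrt(400 + z'^2).
The Euler-Lagrange equation gives
    d/dθ( z' / sqrt(400 + z'^2) ) = 0,
so z' is constant. Integrating once:
    z(θ) = a θ + b,
a helix on the cylinder (a straight line when the cylinder is unrolled). The constants a, b are determined by the endpoint conditions.
With endpoint conditions z(0) = -2 and z(2π) = 14: from z(0) = b we get b = -2, and a·2π + -2 = 14 gives a = 8/π, so
    z(θ) = (8/π) θ − 2.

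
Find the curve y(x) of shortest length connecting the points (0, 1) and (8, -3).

Arc-length functional: J[y] = ∫ sqrt(1 + (y')^2) dx.
Lagrangian L = sqrt(1 + (y')^2) has no explicit y dependence, so ∂L/∂y = 0 and the Euler-Lagrange equation gives
    d/dx( y' / sqrt(1 + (y')^2) ) = 0  ⇒  y' / sqrt(1 + (y')^2) = const.
Hence y' is constant, so y(x) is affine.
Fitting the endpoints (0, 1) and (8, -3):
    slope m = ((-3) − 1) / (8 − 0) = -1/2,
    intercept c = 1 − m·0 = 1.
Extremal: y(x) = (-1/2) x + 1.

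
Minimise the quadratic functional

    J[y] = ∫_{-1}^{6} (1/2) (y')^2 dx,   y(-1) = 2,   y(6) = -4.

The Lagrangian is L = (1/2) (y')^2.
Compute ∂L/∂y = 0, ∂L/∂y' = y'.
The Euler-Lagrange equation d/dx(∂L/∂y') − ∂L/∂y = 0 reduces to
    y'' = 0.
Its general solution is
    y(x) = A x + B,
with A, B fixed by the endpoint conditions.
Applying the endpoint conditions y(-1) = 2 and y(6) = -4: solve A·-1 + B = 2 and A·6 + B = -4. Subtracting gives A(6 − -1) = -4 − 2, so A = -6/7, and B = 2 − A·-1 = 8/7. Therefore
    y(x) = (-6/7) x + 8/7.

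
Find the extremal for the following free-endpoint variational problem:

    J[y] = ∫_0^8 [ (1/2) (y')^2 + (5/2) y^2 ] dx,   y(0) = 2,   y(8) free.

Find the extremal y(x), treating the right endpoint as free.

The Lagrangian L = (1/2) (y')^2 + (5/2) y^2 gives
    ∂L/∂y = 5 y,   ∂L/∂y' = y'.
Euler-Lagrange: y'' − 5 y = 0.
With k = sqrt(5), the general solution is
    y(x) = A cosh(sqrt(5) x) + B sinh(sqrt(5) x).
Fixed left endpoint y(0) = 2 ⇒ A = 2.
The right endpoint x = 8 is free, so the natural (transversality) condition is ∂L/∂y' |_{x=8} = 0, i.e. y'(8) = 0.
Compute y'(x) = A k sinh(k x) + B k cosh(k x), so
    y'(8) = A k sinh(k·8) + B k cosh(k·8) = 0
    ⇒ B = −A tanh(k·8) = − 2 tanh(sqrt(5)·8).
Therefore the extremal is
    y(x) = 2 cosh(sqrt(5) x) − 2 tanh(sqrt(5)·8) sinh(sqrt(5) x).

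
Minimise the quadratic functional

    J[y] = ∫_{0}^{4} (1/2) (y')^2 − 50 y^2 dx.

The Lagrangian is L = (1/2) (y')^2 − 50 y^2.
Compute ∂L/∂y = -100y, ∂L/∂y' = y'.
The Euler-Lagrange equation d/dx(∂L/∂y') − ∂L/∂y = 0 reduces to
    y'' + 100 y = 0.
Its general solution is
    y(x) = A sin(10x) + B cos(10x),
with A, B fixed by the endpoint conditions.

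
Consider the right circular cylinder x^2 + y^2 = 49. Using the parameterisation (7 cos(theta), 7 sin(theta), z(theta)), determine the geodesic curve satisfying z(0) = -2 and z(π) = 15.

Parameterise the cylinder of radius R = 7 as
    r(θ) = (7 cos θ, 7 sin θ, z(θ)).
The arc-length element is
    ds = sqrt(49 + (dz/dθ)^2) dθ,
so the Lagrangian is L = sqrt(49 + z'^2).
L depends on z' only, not on z or θ, so ∂L/∂z = 0 and
    ∂L/∂z' = z' / sqrt(49 + z'^2).
The Euler-Lagrange equation gives
    d/dθ( z' / sqrt(49 + z'^2) ) = 0,
so z' is constant. Integrating once:
    z(θ) = a θ + b,
a helix on the cylinder (a straight line when the cylinder is unrolled). The constants a, b are determined by the endpoint conditions.
With endpoint conditions z(0) = -2 and z(π) = 15: from z(0) = b we get b = -2, and a·π + -2 = 15 gives a = 17/π, so
    z(θ) = (17/π) θ − 2.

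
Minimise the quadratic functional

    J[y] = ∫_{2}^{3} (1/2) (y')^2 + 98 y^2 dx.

The Lagrangian is L = (1/2) (y')^2 + 98 y^2.
Compute ∂L/∂y = 196y, ∂L/∂y' = y'.
The Euler-Lagrange equation d/dx(∂L/∂y') − ∂L/∂y = 0 reduces to
    y'' − 196 y = 0.
Its general solution is
    y(x) = A e^(14x) + B e^(−14x),
with A, B fixed by the endpoint conditions.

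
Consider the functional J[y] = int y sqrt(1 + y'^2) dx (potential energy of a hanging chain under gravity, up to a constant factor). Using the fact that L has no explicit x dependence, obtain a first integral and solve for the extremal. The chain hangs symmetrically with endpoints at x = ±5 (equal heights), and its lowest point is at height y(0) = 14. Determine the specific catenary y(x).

The Lagrangian L(y, y') = y sqrt(1 + y'^2) has no explicit x dependence, so the Beltrami identity applies:
    L − y' ∂L/∂y' = C.
Compute ∂L/∂y' = y · y' / sqrt(1 + y'^2). Then
    L − y' ∂L/∂y'
    = y sqrt(1 + y'^2) − y · y'^2 / sqrt(1 + y'^2)
    = y (1 + y'^2 − y'^2) / sqrt(1 + y'^2)
    = y / sqrt(1 + y'^2) = C.
Squaring gives y^2 = C^2 (1 + y'^2), i.e.
    y'^2 = y^2 / C^2 − 1.
Separating variables,
    dy / sqrt(y^2 − C^2) = dx / C,
and integrating gives arccosh(y / C) = (x − a)/C, so
    y(x) = C cosh((x − a)/C),
the catenary. The constants C and a are fixed by the two endpoint conditions (and, for the hanging-chain problem, the length constraint selects C).
Now fit the given data. The endpoints x = ±5 are symmetric at equal height, so the catenary is even about its minimum: a = 0 and y(x) = C cosh(x/C). The lowest point is y(0) = C cosh(0) = C, and we are told y(0) = 14, so C = 14. Therefore
    y(x) = 14 cosh(x/14),
and at the endpoints
    y(±5) = 14 cosh(5/14).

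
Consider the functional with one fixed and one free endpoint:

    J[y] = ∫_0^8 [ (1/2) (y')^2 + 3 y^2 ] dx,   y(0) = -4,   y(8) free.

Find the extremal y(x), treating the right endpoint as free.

The Lagrangian L = (1/2) (y')^2 + 3 y^2 gives
    ∂L/∂y = 6 y,   ∂L/∂y' = y'.
Euler-Lagrange: y'' − 6 y = 0.
With k = sqrt(6), the general solution is
    y(x) = A cosh(sqrt(6) x) + B sinh(sqrt(6) x).
Fixed left endpoint y(0) = -4 ⇒ A = -4.
The right endpoint x = 8 is free, so the natural (transversality) condition is ∂L/∂y' |_{x=8} = 0, i.e. y'(8) = 0.
Compute y'(x) = A k sinh(k x) + B k cosh(k x), so
    y'(8) = A k sinh(k·8) + B k cosh(k·8) = 0
    ⇒ B = −A tanh(k·8) = 4 tanh(sqrt(6)·8).
Therefore the extremal is
    y(x) = −4 cosh(sqrt(6) x) + 4 tanh(sqrt(6)·8) sinh(sqrt(6) x).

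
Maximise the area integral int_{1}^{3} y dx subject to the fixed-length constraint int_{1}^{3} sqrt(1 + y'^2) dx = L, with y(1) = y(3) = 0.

Set up the augmented Lagrangian using a multiplier λ for the length constraint:
    F(y, y') = y − λ sqrt(1 + y'^2).
F has no explicit x dependence, so the Beltrami identity yields a first integral
    F − y' ∂F/∂y' = C.
Compute ∂F/∂y' = −λ y' / sqrt(1 + y'^2). Then
    y − λ sqrt(1 + y'^2) + λ y'^2 / sqrt(1 + y'^2) = C
    ⇒  y − λ / sqrt(1 + y'^2) = C.
Solving for y' and integrating gives
    (x − a)^2 + (y − b)^2 = λ^2,
a circular arc of radius λ. The constants a, b are determined by the endpoint conditions y(1) = y(3) = 0, and λ is fixed implicitly by the length constraint
    ∫_{1}^{3} sqrt(1 + y'^2) dx = L.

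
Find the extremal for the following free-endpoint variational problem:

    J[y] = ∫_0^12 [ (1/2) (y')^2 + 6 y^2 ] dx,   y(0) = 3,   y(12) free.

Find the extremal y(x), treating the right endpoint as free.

The Lagrangian L = (1/2) (y')^2 + 6 y^2 gives
    ∂L/∂y = 12 y,   ∂L/∂y' = y'.
Euler-Lagrange: y'' − 12 y = 0.
With k = sqrt(12), the general solution is
    y(x) = A cosh(sqrt(12) x) + B sinh(sqrt(12) x).
Fixed left endpoint y(0) = 3 ⇒ A = 3.
The right endpoint x = 12 is free, so the natural (transversality) condition is ∂L/∂y' |_{x=12} = 0, i.e. y'(12) = 0.
Compute y'(x) = A k sinh(k x) + B k cosh(k x), so
    y'(12) = A k sinh(k·12) + B k cosh(k·12) = 0
    ⇒ B = −A tanh(k·12) = − 3 tanh(sqrt(12)·12).
Therefore the extremal is
    y(x) = 3 cosh(sqrt(12) x) − 3 tanh(sqrt(12)·12) sinh(sqrt(12) x).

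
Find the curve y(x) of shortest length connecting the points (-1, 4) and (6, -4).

Arc-length functional: J[y] = ∫ sqrt(1 + (y')^2) dx.
Lagrangian L = sqrt(1 + (y')^2) has no explicit y dependence, so ∂L/∂y = 0 and the Euler-Lagrange equation gives
    d/dx( y' / sqrt(1 + (y')^2) ) = 0  ⇒  y' / sqrt(1 + (y')^2) = const.
Hence y' is constant, so y(x) is affine.
Fitting the endpoints (-1, 4) and (6, -4):
    slope m = ((-4) − 4) / (6 − (-1)) = -8/7,
    intercept c = 4 − m·(-1) = 20/7.
Extremal: y(x) = (-8/7) x + 20/7.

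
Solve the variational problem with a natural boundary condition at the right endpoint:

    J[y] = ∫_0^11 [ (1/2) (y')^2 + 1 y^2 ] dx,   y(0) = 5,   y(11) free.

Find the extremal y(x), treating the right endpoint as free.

The Lagrangian L = (1/2) (y')^2 + 1 y^2 gives
    ∂L/∂y = 2 y,   ∂L/∂y' = y'.
Euler-Lagrange: y'' − 2 y = 0.
With k = sqrt(2), the general solution is
    y(x) = A cosh(sqrt(2) x) + B sinh(sqrt(2) x).
Fixed left endpoint y(0) = 5 ⇒ A = 5.
The right endpoint x = 11 is free, so the natural (transversality) condition is ∂L/∂y' |_{x=11} = 0, i.e. y'(11) = 0.
Compute y'(x) = A k sinh(k x) + B k cosh(k x), so
    y'(11) = A k sinh(k·11) + B k cosh(k·11) = 0
    ⇒ B = −A tanh(k·11) = − 5 tanh(sqrt(2)·11).
Therefore the extremal is
    y(x) = 5 cosh(sqrt(2) x) − 5 tanh(sqrt(2)·11) sinh(sqrt(2) x).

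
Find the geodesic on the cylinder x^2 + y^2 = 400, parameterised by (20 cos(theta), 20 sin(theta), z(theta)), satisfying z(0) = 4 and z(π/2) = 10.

Parameterise the cylinder of radius R = 20 as
    r(θ) = (20 cos θ, 20 sin θ, z(θ)).
The arc-length element is
    ds = sqrt(400 + (dz/dθ)^2) dθ,
so the Lagrangian is L = sqrt(400 + z'^2).
L depends on z' only, not on z or θ, so ∂L/∂z = 0 and
    ∂L/∂z' = z' / sqrt(400 + z'^2).
The Euler-Lagrange equation gives
    d/dθ( z' / sqrt(400 + z'^2) ) = 0,
so z' is constant. Integrating once:
    z(θ) = a θ + b,
a helix on the cylinder (a straight line when the cylinder is unrolled). The constants a, b are determined by the endpoint conditions.
With endpoint conditions z(0) = 4 and z(π/2) = 10: from z(0) = b we get b = 4, and a·π/2 + 4 = 10 gives a = 12/π, so
    z(θ) = (12/π) θ + 4.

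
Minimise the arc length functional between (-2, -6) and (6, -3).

Arc-length functional: J[y] = ∫ sqrt(1 + (y')^2) dx.
Lagrangian L = sqrt(1 + (y')^2) has no explicit y dependence, so ∂L/∂y = 0 and the Euler-Lagrange equation gives
    d/dx( y' / sqrt(1 + (y')^2) ) = 0  ⇒  y' / sqrt(1 + (y')^2) = const.
Hence y' is constant, so y(x) is affine.
Fitting the endpoints (-2, -6) and (6, -3):
    slope m = ((-3) − (-6)) / (6 − (-2)) = 3/8,
    intercept c = (-6) − m·(-2) = -21/4.
Extremal: y(x) = (3/8) x - 21/4.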